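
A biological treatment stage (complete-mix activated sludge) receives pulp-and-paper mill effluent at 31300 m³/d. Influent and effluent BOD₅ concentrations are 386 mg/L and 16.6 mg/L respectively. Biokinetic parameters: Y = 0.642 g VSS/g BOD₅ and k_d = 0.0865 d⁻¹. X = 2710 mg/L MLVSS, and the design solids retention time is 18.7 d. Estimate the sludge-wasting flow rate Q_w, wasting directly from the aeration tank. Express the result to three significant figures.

Steady-state biomass mass balance: V·X·(1 + k_d·θ_c) = Y·Q·(S₀ − S)·θ_c, so V = 0.642 × 31300 × (386 − 16.6) × 18.7 / [2710 × (1 + 0.0865 × 18.7)] = 1.39×10^8 / 7094 = 19568 m³.
With mixed-liquor wasting, θ_c = V/Q_w, so Q_w = V/θ_c = 19568/18.7 = 1046 m³/d.

Q_w ≈ 1050 m³/d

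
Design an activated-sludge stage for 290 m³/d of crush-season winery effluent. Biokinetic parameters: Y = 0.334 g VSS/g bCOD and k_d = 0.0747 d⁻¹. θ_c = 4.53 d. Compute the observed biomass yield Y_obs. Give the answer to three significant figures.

Y_obs ≈ 0.250 g VSS/g bCOD

The observed yield is Y_obs = Y/(1 + k_d·θ_c) = 0.334 / (1 + 0.0747 × 4.53) = 0.334 / 1.338 = 0.2496 g VSS per g bCOD removed.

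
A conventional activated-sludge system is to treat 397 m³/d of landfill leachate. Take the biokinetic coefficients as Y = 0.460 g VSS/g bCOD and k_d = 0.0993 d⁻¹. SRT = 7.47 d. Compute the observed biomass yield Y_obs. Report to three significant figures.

Y_obs ≈ 0.264 g VSS/g bCOD

Y_obs = Y / (1 + k_d θ_c) = 0.460 / (1 + 0.0993 × 7.47) = 0.460 / 1.742 = 0.2641.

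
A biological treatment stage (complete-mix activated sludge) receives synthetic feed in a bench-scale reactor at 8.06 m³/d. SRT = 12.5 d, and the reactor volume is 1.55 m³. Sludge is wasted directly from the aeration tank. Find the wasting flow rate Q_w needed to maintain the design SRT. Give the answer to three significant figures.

For wasting at MLVSS concentration, Q_w = V/θ_c = 1.550/12.5 = 0.1240 m³/d.

Q_w ≈ 0.124 m³/d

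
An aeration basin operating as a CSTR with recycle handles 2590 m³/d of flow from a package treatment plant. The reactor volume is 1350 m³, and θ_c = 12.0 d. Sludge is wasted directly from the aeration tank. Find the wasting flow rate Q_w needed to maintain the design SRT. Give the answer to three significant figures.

With mixed-liquor wasting, θ_c = V/Q_w, so Q_w = V/θ_c = 1350/12.0 = 112.5 m³/d.

Q_w ≈ 112 m³/d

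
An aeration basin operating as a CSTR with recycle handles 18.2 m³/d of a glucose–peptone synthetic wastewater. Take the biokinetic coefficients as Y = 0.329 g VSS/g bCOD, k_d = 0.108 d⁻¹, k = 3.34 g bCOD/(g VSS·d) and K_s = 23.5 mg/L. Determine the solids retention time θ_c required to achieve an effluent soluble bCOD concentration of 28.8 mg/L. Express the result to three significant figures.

At the target effluent, Y k S/(K_s+S) = 0.329×3.34×28.8/52.30 = 0.6051 d⁻¹.
Then 1/θ_c = μ − k_d = 0.6051 − 0.108 = 0.4971 d⁻¹, giving θ_c = 2.012 d.

θ_c ≈ 2.01 d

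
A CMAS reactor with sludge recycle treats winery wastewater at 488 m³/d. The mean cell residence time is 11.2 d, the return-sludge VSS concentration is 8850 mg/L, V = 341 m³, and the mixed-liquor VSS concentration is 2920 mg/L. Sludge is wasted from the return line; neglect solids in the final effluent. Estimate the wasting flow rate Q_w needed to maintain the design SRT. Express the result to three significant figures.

Q_w = (V·X)/(θ_c X_r) = 341.0 × 2920 / (11.2 × 8850) = 10.05 m³/d.

Q_w ≈ 10.0 m³/d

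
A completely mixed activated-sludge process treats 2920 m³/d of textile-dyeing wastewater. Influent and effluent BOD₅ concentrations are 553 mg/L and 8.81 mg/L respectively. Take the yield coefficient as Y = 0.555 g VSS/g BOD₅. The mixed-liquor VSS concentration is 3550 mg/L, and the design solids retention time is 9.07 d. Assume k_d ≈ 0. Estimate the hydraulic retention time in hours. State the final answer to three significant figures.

V·X = Y·Q·ΔS·θ_c gives V = 0.555 × 2920 × (553 − 8.81) × 9.07 / 3550 = 2253 m³.
Hydraulic retention time τ = V/Q = 2253 / 2920 = 0.7717 d = 18.52 h.

τ ≈ 18.5 h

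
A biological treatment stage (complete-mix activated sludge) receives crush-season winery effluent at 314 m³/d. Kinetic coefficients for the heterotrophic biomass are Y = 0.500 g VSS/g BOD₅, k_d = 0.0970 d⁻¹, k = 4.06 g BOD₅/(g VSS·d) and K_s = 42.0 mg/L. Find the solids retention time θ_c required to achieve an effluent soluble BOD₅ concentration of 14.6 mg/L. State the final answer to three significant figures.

θ_c ≈ 2.34 d

Specific growth rate at S = 14.6 mg/L: μ = YkS/(K_s+S) = 0.500·4.06·14.6/(42.0+14.6) = 0.5236 d⁻¹.
Then 1/θ_c = μ − k_d = 0.5236 − 0.0970 = 0.4266 d⁻¹, giving θ_c = 2.344 d.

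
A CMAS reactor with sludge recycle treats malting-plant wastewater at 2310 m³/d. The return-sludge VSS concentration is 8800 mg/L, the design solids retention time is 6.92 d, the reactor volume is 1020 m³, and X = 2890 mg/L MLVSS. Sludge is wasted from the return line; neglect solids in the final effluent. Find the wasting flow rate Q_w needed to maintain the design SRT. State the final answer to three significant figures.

Q_w ≈ 48.4 m³/d

Q_w = (V·X)/(θ_c X_r) = 1020 × 2890 / (6.92 × 8800) = 48.41 m³/d.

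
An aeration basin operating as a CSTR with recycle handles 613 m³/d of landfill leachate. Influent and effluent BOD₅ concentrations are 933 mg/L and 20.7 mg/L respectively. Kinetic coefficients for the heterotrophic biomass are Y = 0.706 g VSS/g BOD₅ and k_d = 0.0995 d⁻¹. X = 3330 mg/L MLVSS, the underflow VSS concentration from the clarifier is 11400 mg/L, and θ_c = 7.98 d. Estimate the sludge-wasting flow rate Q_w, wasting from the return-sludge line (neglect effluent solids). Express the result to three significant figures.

Rearranging the biomass balance for a CMAS with decay, V = Y·Q·ΔS·θ_c / [X·(1+k_d θ_c)] = 0.706 × 613 × (933 − 20.7) × 7.98 / [3330 × (1 + 0.0995 × 7.98)] = 3.15×10^6 / 5974 = 527.4 m³.
Wasting from the return line (neglecting effluent solids): Q_w = V·X / (θ_c·X_r) = 527.4 × 3330 / (7.98 × 11400) = 19.31 m³/d.

Q_w ≈ 19.3 m³/d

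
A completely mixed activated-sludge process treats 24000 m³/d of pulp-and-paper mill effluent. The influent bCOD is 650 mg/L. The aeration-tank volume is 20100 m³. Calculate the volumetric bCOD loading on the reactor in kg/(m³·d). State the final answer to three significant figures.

Volumetric loading L_v = Q·S₀ / V = 24000 × 650 g/m³ / 20100 m³ = 776.1 g/(m³·d) = 0.7761 kg bCOD/(m³·d).

L_v ≈ 0.776 kg bCOD/(m³·d)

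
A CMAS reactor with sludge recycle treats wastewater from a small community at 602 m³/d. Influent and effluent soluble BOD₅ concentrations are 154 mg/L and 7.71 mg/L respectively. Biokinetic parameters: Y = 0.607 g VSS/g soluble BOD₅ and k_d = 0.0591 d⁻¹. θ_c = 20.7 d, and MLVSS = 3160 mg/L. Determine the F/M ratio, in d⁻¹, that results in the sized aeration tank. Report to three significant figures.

F/M ≈ 0.186 d⁻¹

Rearranging the biomass balance for a CMAS with decay, V = Y·Q·ΔS·θ_c / [X·(1+k_d θ_c)] = 0.607 × 602 × (154 − 7.71) × 20.7 / [3160 × (1 + 0.0591 × 20.7)] = 1.11×10^6 / 7026 = 157.5 m³.
F/M = Q·S₀ / (V·X) = 602 × 154 / (157.5 × 3160) = 0.1863 g soluble BOD₅·(g VSS·d)⁻¹.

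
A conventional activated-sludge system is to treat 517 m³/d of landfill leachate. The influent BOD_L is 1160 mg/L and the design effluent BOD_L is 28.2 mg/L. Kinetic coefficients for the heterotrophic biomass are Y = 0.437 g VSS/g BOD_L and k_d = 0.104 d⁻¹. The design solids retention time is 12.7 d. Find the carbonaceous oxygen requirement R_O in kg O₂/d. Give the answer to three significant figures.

R_O ≈ 429 kg O₂/d

The observed yield is Y_obs = Y/(1 + k_d·θ_c) = 0.437 / (1 + 0.104 × 12.7) = 0.437 / 2.321 = 0.1883 g VSS per g BOD_L removed.
Q·(S₀ − S) = 517 × (1160 − 28.2) × 10⁻³ = 585.1 kg/d removed.
Biomass synthesised: P_X = Y_obs × 585.1 = 110.2 kg VSS/d.
R_O = Q·ΔS − 1.42 P_X = 585.1 − 156.5 = 428.7 kg O₂/d.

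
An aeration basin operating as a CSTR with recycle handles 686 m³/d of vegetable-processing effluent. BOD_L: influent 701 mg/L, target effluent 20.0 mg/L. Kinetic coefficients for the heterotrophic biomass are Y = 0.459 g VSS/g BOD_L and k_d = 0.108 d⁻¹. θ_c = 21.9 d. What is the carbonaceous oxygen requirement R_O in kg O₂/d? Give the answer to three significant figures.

R_O ≈ 377 kg O₂/d

Observed yield with endogenous decay: Y_obs = Y / (1 + k_d·θ_c) = 0.459 / (1 + 0.108 × 21.9) = 0.459 / 3.365 = 0.1364 g VSS/g BOD_L.
ΔS = 701 − 20.0 = 681.0 mg/L, so the substrate removal rate is 686 × 681.0/1000 = 467.2 kg BOD_L/d.
Biomass synthesised: P_X = Y_obs × 467.2 = 63.72 kg VSS/d.
R_O = Q·ΔS − 1.42 P_X = 467.2 − 90.48 = 376.7 kg O₂/d.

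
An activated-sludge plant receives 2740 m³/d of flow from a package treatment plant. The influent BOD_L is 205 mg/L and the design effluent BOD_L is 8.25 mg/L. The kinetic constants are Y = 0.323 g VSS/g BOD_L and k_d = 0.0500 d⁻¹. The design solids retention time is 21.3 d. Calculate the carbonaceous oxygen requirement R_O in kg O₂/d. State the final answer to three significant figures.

R_O ≈ 419 kg O₂/d

Observed yield with endogenous decay: Y_obs = Y / (1 + k_d·θ_c) = 0.323 / (1 + 0.0500 × 21.3) = 0.323 / 2.065 = 0.1564 g VSS/g BOD_L.
Q·(S₀ − S) = 2740 × (205 − 8.25) × 10⁻³ = 539.1 kg/d removed.
P_X = Y_obs·Q·(S₀ − S) = 0.1564 × 539.1 = 84.32 kg VSS/d.
R_O = Q·(S₀ − S) − 1.42·P_X = 539.1 − 1.42 × 84.32 = 419.4 kg O₂/d.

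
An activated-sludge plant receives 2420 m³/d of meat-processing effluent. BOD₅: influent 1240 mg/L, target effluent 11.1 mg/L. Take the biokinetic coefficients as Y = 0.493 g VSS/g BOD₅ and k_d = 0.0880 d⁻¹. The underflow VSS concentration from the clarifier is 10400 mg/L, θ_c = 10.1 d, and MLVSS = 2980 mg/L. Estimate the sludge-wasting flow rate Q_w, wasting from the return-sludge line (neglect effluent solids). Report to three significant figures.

From the SRT design equation V = Y Q (S₀−S) θ_c / [X (1 + k_d θ_c)] = 0.493 × 2420 × (1240 − 11.1) × 10.1 / [2980 × (1 + 0.0880 × 10.1)] = 1.48×10^7 / 5629 = 2631 m³.
θ_c = V·X/(Q_w·X_r) when wasting from the recycle, so Q_w = V·X/(θ_c·X_r) = 2631 × 2980 / (10.1 × 10400) = 74.64 m³/d.

Q_w ≈ 74.6 m³/d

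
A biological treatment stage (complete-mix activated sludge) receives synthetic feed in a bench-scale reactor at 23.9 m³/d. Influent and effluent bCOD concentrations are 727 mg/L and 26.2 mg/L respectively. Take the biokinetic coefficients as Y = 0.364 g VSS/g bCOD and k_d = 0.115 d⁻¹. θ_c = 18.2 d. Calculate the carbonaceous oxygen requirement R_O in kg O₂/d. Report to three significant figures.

Observed yield with endogenous decay: Y_obs = Y / (1 + k_d·θ_c) = 0.364 / (1 + 0.115 × 18.2) = 0.364 / 3.093 = 0.1177 g VSS/g bCOD.
Mass of bCOD removed per day: Q(S₀ − S) = 23.9 × 700.8 g/m³ = 16.75 kg/d.
Biomass synthesised: P_X = Y_obs × 16.75 = 1.971 kg VSS/d.
R_O = Q·ΔS − 1.42 P_X = 16.75 − 2.799 = 13.95 kg O₂/d.

R_O ≈ 14.0 kg O₂/d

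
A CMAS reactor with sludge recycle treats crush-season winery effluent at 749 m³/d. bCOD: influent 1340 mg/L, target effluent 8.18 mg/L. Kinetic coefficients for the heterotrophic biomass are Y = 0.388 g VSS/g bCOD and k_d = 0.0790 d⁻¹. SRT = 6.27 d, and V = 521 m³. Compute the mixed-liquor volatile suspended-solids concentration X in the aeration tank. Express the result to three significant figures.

X = Y·Q·ΔS·θ_c / [V·(1 + k_d θ_c)] = 0.388 × 749 × (1340 − 8.18) × 6.27 / [521 × (1 + 0.0790 × 6.27)] = 3115 mg/L.

X ≈ 3110 mg/L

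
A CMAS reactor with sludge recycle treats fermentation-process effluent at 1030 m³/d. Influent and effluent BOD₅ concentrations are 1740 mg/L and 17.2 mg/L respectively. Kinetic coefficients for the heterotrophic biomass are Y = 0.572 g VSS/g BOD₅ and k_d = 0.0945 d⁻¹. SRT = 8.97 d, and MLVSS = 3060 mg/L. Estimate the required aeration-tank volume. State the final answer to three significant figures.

V ≈ 1610 m³

Rearranging the biomass balance for a CMAS with decay, V = Y·Q·ΔS·θ_c / [X·(1+k_d θ_c)] = 0.572 × 1030 × (1740 − 17.2) × 8.97 / [3060 × (1 + 0.0945 × 8.97)] = 9.1×10^6 / 5654 = 1610 m³.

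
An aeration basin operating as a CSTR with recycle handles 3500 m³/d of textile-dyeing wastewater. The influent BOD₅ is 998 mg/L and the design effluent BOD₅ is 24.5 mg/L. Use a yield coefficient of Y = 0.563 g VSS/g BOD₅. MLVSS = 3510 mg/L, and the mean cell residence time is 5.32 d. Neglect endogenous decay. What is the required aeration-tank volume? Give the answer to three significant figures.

With k_d = 0 the design equation reduces to V = Y Q (S₀−S) θ_c / X = 0.563 × 3500 × (998 − 24.5) × 5.32 / 3510 = 2907 m³.

V ≈ 2910 m³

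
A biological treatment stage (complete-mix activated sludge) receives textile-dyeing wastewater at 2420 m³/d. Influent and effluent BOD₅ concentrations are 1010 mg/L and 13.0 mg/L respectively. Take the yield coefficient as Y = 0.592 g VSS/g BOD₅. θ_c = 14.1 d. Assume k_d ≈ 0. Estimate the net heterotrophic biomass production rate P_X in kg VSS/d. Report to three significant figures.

No decay correction is needed, so Y_obs = Y = 0.592.
Substrate removed = Q·(S₀ − S) = 2420 m³/d × (1010 − 13.0) g/m³ = 2.41×10^6 g/d = 2413 kg/d.
So the net sludge growth is P_X = 0.5920 × 2413 = 1428 kg VSS/d.

P_X ≈ 1430 kg VSS/d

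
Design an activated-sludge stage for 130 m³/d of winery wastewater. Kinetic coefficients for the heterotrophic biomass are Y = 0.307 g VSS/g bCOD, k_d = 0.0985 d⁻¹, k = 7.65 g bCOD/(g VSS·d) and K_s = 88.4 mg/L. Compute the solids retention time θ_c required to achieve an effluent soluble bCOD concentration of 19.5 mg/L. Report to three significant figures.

Specific growth rate at S = 19.5 mg/L: μ = YkS/(K_s+S) = 0.307·7.65·19.5/(88.4+19.5) = 0.4244 d⁻¹.
1/θ_c = 0.4244 − 0.0985 = 0.3259 d⁻¹, so θ_c = 3.068 d.

θ_c ≈ 3.07 d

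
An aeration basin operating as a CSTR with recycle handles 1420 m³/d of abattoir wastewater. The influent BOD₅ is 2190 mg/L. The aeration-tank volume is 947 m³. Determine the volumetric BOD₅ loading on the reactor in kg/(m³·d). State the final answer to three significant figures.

L_v ≈ 3.28 kg BOD₅/(m³·d)

Applied BOD₅ load per unit volume = Q·S₀/V = (1420 × 2190/1000)/947.0 = 3.284 kg BOD₅·m⁻³·d⁻¹.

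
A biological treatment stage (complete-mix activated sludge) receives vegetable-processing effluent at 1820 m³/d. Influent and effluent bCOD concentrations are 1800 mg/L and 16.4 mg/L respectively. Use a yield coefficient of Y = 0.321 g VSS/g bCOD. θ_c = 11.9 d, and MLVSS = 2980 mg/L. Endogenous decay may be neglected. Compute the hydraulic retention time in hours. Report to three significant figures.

Biomass mass balance (decay neglected): V·X = Y·Q·(S₀ − S)·θ_c, so V = 0.321 × 1820 × (1800 − 16.4) × 11.9 / 2980 = 4161 m³.
HRT = V/Q = 4161 m³ / 1820 m³·d⁻¹ = 2.286 d × 24 = 54.87 h.

τ ≈ 54.9 h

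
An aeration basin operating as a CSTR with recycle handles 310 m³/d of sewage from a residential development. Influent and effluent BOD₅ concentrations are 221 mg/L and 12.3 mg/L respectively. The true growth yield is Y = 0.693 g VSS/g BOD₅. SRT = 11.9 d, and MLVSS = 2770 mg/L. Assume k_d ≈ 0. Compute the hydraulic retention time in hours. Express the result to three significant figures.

τ ≈ 14.9 h

With k_d = 0 the design equation reduces to V = Y Q (S₀−S) θ_c / X = 0.693 × 310 × (221 − 12.3) × 11.9 / 2770 = 192.6 m³.
HRT = V/Q = 192.6 m³ / 310 m³·d⁻¹ = 0.6213 d × 24 = 14.91 h.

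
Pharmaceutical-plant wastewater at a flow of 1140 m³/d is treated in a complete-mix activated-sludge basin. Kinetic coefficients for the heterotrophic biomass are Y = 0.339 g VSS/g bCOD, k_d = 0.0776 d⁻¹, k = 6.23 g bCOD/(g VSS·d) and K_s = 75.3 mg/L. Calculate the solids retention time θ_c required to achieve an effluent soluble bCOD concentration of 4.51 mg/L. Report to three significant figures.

At the target effluent, Y k S/(K_s+S) = 0.339×6.23×4.51/79.81 = 0.1193 d⁻¹.
Then 1/θ_c = μ − k_d = 0.1193 − 0.0776 = 0.04175 d⁻¹, giving θ_c = 23.95 d.

θ_c ≈ 24.0 d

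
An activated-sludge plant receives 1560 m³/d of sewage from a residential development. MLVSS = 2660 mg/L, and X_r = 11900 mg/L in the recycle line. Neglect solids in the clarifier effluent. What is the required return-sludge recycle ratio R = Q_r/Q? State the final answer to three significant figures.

R ≈ 0.288

Mass balance around the secondary clarifier (neglecting effluent solids): R = X / (X_r − X) = 2660 / (11900 − 2660) = 0.2879.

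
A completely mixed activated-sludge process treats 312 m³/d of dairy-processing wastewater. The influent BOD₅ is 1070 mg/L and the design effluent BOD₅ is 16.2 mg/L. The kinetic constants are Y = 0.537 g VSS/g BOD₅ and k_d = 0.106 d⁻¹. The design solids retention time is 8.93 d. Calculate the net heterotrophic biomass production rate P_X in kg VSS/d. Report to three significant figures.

Observed yield with endogenous decay: Y_obs = Y / (1 + k_d·θ_c) = 0.537 / (1 + 0.106 × 8.93) = 0.537 / 1.947 = 0.2759 g VSS/g BOD₅.
Q·(S₀ − S) = 312 × (1070 − 16.2) × 10⁻³ = 328.8 kg/d removed.
P_X = Y_obs · Q(S₀ − S) = 0.2759 × 328.8 = 90.70 kg VSS/d.

P_X ≈ 90.7 kg VSS/d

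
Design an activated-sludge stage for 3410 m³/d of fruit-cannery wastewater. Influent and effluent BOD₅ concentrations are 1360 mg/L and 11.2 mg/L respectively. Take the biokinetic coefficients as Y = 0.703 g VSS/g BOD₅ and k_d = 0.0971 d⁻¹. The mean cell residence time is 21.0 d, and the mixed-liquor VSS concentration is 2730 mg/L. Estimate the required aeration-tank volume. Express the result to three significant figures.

V ≈ 8180 m³

Steady-state biomass mass balance: V·X·(1 + k_d·θ_c) = Y·Q·(S₀ − S)·θ_c, so V = 0.703 × 3410 × (1360 − 11.2) × 21.0 / [2730 × (1 + 0.0971 × 21.0)] = 6.79×10^7 / 8297 = 8184 m³.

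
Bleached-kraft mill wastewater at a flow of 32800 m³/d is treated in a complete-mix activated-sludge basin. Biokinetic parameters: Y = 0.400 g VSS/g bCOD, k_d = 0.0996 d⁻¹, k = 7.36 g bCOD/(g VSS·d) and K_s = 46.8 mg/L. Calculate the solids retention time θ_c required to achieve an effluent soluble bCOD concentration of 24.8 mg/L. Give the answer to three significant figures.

Specific growth rate at S = 24.8 mg/L: μ = YkS/(K_s+S) = 0.400·7.36·24.8/(46.8+24.8) = 1.020 d⁻¹.
θ_c = 1/(μ − k_d) = 1/(1.020 − 0.0996) = 1/0.9201 = 1.087 d.

θ_c ≈ 1.09 d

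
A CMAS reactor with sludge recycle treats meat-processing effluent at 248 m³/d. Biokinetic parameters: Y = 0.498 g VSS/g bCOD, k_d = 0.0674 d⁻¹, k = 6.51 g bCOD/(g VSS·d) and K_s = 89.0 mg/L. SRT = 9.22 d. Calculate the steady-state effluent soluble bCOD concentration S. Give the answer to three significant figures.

For a completely mixed reactor with recycle the Lawrence–McCarty relation gives S = K_s·(1 + k_d·θ_c) / [θ_c·(Y·k − k_d) − 1] = 89.0 × (1 + 0.0674 × 9.22) / [9.22 × (0.498 × 6.51 − 0.0674) − 1] = 144.3 / 28.27 = 5.105 mg/L.

S ≈ 5.10 mg/L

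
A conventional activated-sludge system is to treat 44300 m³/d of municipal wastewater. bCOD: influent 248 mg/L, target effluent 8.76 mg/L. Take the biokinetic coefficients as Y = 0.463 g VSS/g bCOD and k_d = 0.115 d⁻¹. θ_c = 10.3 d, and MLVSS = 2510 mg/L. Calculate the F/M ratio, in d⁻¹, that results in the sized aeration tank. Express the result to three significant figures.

From the SRT design equation V = Y Q (S₀−S) θ_c / [X (1 + k_d θ_c)] = 0.463 × 44300 × (248 − 8.76) × 10.3 / [2510 × (1 + 0.115 × 10.3)] = 5.05×10^7 / 5483 = 9218 m³.
Food-to-microorganism ratio F/M = Q S₀ / (V X) = 44300 × 248 / (9218 × 2510) = 0.4748 d⁻¹.

F/M ≈ 0.475 d⁻¹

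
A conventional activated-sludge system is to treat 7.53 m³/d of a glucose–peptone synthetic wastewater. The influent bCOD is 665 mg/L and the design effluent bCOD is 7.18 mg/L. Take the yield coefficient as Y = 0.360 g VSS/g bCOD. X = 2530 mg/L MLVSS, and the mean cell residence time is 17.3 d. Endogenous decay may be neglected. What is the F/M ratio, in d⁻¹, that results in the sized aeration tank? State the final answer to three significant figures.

F/M ≈ 0.162 d⁻¹

Biomass mass balance (decay neglected): V·X = Y·Q·(S₀ − S)·θ_c, so V = 0.360 × 7.53 × (665 − 7.18) × 17.3 / 2530 = 12.19 m³.
F/M = Q·S₀ / (V·X) = 7.53 × 665 / (12.19 × 2530) = 0.1623 g bCOD·(g VSS·d)⁻¹.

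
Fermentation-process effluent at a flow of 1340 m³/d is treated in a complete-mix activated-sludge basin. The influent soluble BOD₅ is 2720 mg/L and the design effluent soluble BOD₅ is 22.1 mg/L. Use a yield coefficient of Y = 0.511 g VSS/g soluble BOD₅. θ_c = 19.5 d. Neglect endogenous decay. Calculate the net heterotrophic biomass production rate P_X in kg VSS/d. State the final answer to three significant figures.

P_X ≈ 1850 kg VSS/d

Since k_d ≈ 0, Y_obs = Y = 0.511 g VSS/g soluble BOD₅.
Mass of soluble BOD₅ removed per day: Q(S₀ − S) = 1340 × 2698 g/m³ = 3615 kg/d.
Net biomass production P_X = Y_obs × Q·(S₀ − S) = 0.5110 × 3615 = 1847 kg VSS/d.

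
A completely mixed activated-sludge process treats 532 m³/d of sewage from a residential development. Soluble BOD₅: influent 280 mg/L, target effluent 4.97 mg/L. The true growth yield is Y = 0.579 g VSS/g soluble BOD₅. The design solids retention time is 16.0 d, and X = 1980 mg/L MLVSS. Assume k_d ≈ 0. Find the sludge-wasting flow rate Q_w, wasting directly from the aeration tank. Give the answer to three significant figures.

V·X = Y·Q·ΔS·θ_c gives V = 0.579 × 532 × (280 − 4.97) × 16.0 / 1980 = 684.6 m³.
With mixed-liquor wasting, θ_c = V/Q_w, so Q_w = V/θ_c = 684.6/16.0 = 42.79 m³/d.

Q_w ≈ 42.8 m³/d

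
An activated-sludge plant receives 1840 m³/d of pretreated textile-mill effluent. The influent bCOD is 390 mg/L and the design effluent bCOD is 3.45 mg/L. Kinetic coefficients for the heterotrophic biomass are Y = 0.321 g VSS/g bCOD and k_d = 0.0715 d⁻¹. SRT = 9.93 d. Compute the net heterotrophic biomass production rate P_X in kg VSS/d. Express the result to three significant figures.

P_X ≈ 134 kg VSS/d

Observed yield with endogenous decay: Y_obs = Y / (1 + k_d·θ_c) = 0.321 / (1 + 0.0715 × 9.93) = 0.321 / 1.710 = 0.1877 g VSS/g bCOD.
Substrate removed = Q·(S₀ − S) = 1840 m³/d × (390 − 3.45) g/m³ = 7.11×10^5 g/d = 711.3 kg/d.
So the net sludge growth is P_X = 0.1877 × 711.3 = 133.5 kg VSS/d.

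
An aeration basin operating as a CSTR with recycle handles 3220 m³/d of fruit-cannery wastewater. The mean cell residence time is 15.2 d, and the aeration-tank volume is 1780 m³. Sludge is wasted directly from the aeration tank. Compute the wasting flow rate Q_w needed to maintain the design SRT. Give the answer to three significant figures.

Q_w ≈ 117 m³/d

Wasting from the aeration tank: Q_w = V / θ_c = 1780 / 15.2 = 117.1 m³/d.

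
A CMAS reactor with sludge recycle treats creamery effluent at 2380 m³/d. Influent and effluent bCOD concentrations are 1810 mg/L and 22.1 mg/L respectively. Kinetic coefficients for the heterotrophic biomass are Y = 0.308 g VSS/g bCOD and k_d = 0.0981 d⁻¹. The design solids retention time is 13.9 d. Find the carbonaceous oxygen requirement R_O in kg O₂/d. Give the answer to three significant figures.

Correct the yield for decay: Y_obs = Y/(1 + k_d θ_c) = 0.308 / (1 + 0.0981 × 13.9) = 0.308 / 2.364 = 0.1303.
ΔS = 1810 − 22.1 = 1788 mg/L, so the substrate removal rate is 2380 × 1788/1000 = 4255 kg bCOD/d.
Net sludge production P_X = 0.1303 × 4255 = 554.5 kg VSS/d.
Carbonaceous O₂ demand = substrate oxidised − cell-mass equivalent = 4255 − 1.42 × 554.5 = 3468 kg O₂/d.

R_O ≈ 3470 kg O₂/d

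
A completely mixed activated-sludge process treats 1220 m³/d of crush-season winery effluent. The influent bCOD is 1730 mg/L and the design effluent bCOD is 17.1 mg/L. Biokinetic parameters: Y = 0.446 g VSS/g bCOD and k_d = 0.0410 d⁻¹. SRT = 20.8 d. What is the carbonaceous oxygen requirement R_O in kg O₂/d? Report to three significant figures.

R_O ≈ 1380 kg O₂/d

Correct the yield for decay: Y_obs = Y/(1 + k_d θ_c) = 0.446 / (1 + 0.0410 × 20.8) = 0.446 / 1.853 = 0.2407.
Substrate removed = Q·(S₀ − S) = 1220 m³/d × (1730 − 17.1) g/m³ = 2.09×10^6 g/d = 2090 kg/d.
Net sludge production P_X = 0.2407 × 2090 = 503.0 kg VSS/d.
R_O = Q·(S₀ − S) − 1.42·P_X = 2090 − 1.42 × 503.0 = 1375 kg O₂/d.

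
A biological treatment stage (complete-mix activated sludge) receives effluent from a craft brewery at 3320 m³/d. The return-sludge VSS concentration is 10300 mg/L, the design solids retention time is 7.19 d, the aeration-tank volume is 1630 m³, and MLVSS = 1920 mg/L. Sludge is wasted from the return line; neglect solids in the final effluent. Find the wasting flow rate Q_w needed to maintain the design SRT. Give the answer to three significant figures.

Wasting from the return line (neglecting effluent solids): Q_w = V·X / (θ_c·X_r) = 1630 × 1920 / (7.19 × 10300) = 42.26 m³/d.

Q_w ≈ 42.3 m³/d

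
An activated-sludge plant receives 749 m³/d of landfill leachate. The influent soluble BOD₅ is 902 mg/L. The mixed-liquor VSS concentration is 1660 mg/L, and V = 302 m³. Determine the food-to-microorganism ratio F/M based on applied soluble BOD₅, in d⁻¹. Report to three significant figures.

F/M = Q·S₀ / (V·X) = 749 × 902 / (302.0 × 1660) = 1.348 g soluble BOD₅·(g VSS·d)⁻¹.

F/M ≈ 1.35 d⁻¹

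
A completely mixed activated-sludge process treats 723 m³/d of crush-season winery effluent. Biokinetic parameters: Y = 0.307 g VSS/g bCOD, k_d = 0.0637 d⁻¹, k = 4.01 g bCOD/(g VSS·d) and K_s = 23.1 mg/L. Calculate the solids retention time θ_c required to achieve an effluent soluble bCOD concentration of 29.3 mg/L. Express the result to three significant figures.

At the target effluent, Y k S/(K_s+S) = 0.307×4.01×29.3/52.40 = 0.6884 d⁻¹.
Then 1/θ_c = μ − k_d = 0.6884 − 0.0637 = 0.6247 d⁻¹, giving θ_c = 1.601 d.

θ_c ≈ 1.60 d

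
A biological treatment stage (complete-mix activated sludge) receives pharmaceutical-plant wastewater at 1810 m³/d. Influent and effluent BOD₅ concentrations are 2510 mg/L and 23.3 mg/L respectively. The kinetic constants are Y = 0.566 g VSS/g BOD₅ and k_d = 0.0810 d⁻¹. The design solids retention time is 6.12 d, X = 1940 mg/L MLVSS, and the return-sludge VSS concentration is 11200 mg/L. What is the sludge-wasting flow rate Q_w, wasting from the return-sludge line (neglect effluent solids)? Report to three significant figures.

Steady-state biomass mass balance: V·X·(1 + k_d·θ_c) = Y·Q·(S₀ − S)·θ_c, so V = 0.566 × 1810 × (2510 − 23.3) × 6.12 / [1940 × (1 + 0.0810 × 6.12)] = 1.56×10^7 / 2902 = 5373 m³.
Q_w = (V·X)/(θ_c X_r) = 5373 × 1940 / (6.12 × 11200) = 152.1 m³/d.

Q_w ≈ 152 m³/d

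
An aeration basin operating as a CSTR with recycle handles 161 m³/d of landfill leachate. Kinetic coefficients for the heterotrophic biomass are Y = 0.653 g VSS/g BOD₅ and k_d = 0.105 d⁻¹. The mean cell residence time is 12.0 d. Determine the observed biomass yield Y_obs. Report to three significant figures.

Y_obs = Y / (1 + k_d θ_c) = 0.653 / (1 + 0.105 × 12.0) = 0.653 / 2.260 = 0.2889.

Y_obs ≈ 0.289 g VSS/g BOD₅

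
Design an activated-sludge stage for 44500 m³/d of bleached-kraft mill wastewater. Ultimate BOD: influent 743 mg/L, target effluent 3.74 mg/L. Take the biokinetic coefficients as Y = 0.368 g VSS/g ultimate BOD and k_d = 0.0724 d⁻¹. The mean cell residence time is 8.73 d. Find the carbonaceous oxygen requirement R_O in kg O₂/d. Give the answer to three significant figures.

Correct the yield for decay: Y_obs = Y/(1 + k_d θ_c) = 0.368 / (1 + 0.0724 × 8.73) = 0.368 / 1.632 = 0.2255.
ΔS = 743 − 3.74 = 739.3 mg/L, so the substrate removal rate is 44500 × 739.3/1000 = 32897 kg ultimate BOD/d.
Net sludge production P_X = 0.2255 × 32897 = 7418 kg VSS/d.
Carbonaceous O₂ demand = substrate oxidised − cell-mass equivalent = 32897 − 1.42 × 7418 = 22364 kg O₂/d.

R_O ≈ 22400 kg O₂/d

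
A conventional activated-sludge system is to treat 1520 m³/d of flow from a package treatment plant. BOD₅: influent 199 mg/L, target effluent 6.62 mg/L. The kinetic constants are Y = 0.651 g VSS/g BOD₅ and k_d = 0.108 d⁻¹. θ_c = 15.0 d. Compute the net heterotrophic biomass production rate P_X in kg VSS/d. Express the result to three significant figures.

P_X ≈ 72.7 kg VSS/d

Observed yield with endogenous decay: Y_obs = Y / (1 + k_d·θ_c) = 0.651 / (1 + 0.108 × 15.0) = 0.651 / 2.620 = 0.2485 g VSS/g BOD₅.
ΔS = 199 − 6.62 = 192.4 mg/L, so the substrate removal rate is 1520 × 192.4/1000 = 292.4 kg BOD₅/d.
So the net sludge growth is P_X = 0.2485 × 292.4 = 72.66 kg VSS/d.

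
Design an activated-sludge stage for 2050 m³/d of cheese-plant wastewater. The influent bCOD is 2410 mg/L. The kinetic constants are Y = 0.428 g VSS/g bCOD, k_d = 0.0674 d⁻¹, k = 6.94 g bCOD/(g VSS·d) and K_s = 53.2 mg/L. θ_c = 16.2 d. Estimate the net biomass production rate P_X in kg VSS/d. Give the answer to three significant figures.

Effluent substrate depends only on kinetics and SRT: S = K_s(1 + k_d θ_c) / [θ_c(Yk − k_d) − 1] = 53.2 × (1 + 0.0674 × 16.2) / [16.2 × (0.428 × 6.94 − 0.0674) − 1] = 111.3 / 46.03 = 2.418 mg/L.
Correct the yield for decay: Y_obs = Y/(1 + k_d θ_c) = 0.428 / (1 + 0.0674 × 16.2) = 0.428 / 2.092 = 0.2046.
Mass of bCOD removed per day: Q(S₀ − S) = 2050 × 2408 g/m³ = 4936 kg/d.
P_X = Y_obs · Q(S₀ − S) = 0.2046 × 4936 = 1010 kg VSS/d.

P_X ≈ 1010 kg VSS/d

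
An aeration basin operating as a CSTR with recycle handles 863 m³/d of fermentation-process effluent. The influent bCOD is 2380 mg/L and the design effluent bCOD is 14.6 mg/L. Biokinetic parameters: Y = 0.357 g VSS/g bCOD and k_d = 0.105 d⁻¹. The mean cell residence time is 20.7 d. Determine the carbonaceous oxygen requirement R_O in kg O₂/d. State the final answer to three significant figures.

Correct the yield for decay: Y_obs = Y/(1 + k_d θ_c) = 0.357 / (1 + 0.105 × 20.7) = 0.357 / 3.173 = 0.1125.
Mass of bCOD removed per day: Q(S₀ − S) = 863 × 2365 g/m³ = 2041 kg/d.
P_X = Y_obs·Q·(S₀ − S) = 0.1125 × 2041 = 229.6 kg VSS/d.
R_O = Q·(S₀ − S) − 1.42·P_X = 2041 − 1.42 × 229.6 = 1715 kg O₂/d.

R_O ≈ 1720 kg O₂/d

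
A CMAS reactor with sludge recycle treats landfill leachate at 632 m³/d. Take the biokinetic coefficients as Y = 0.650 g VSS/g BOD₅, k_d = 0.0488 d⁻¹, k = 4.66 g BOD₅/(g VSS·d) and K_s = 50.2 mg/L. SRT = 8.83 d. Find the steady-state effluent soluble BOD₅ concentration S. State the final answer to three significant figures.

S ≈ 2.84 mg/L

Effluent substrate depends only on kinetics and SRT: S = K_s(1 + k_d θ_c) / [θ_c(Yk − k_d) − 1] = 50.2 × (1 + 0.0488 × 8.83) / [8.83 × (0.650 × 4.66 − 0.0488) − 1] = 71.83 / 25.32 = 2.837 mg/L.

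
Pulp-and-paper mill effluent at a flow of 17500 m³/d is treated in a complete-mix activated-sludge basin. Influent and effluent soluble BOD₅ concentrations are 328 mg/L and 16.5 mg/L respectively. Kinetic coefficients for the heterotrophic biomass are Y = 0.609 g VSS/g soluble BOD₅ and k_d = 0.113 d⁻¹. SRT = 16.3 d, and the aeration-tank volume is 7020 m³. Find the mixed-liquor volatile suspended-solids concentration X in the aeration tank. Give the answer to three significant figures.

X ≈ 2710 mg/L

From V·X·(1 + k_d·θ_c) = Y·Q·(S₀ − S)·θ_c: X = 0.609 × 17500 × (328 − 16.5) × 16.3 / [7020 × (1 + 0.113 × 16.3)] = 2712 mg/L.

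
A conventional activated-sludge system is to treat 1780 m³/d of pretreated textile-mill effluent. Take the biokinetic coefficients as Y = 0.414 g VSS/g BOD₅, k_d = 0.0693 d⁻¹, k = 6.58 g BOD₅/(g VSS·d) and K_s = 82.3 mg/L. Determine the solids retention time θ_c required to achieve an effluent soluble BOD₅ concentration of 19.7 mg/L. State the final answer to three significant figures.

θ_c ≈ 2.19 d

At the target effluent, Y k S/(K_s+S) = 0.414×6.58×19.7/102.0 = 0.5261 d⁻¹.
θ_c = 1/(μ − k_d) = 1/(0.5261 − 0.0693) = 1/0.4568 = 2.189 d.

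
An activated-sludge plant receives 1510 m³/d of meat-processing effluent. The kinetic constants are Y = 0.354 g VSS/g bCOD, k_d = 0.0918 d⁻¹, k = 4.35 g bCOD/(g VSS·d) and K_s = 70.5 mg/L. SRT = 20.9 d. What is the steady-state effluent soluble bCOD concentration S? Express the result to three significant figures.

From the Monod/SRT balance for a CMAS, S = K_s·(1+k_d θ_c)/[θ_c·(Y k − k_d) − 1] = 70.5 × (1 + 0.0918 × 20.9) / [20.9 × (0.354 × 4.35 − 0.0918) − 1] = 205.8 / 29.27 = 7.031 mg/L.

S ≈ 7.03 mg/L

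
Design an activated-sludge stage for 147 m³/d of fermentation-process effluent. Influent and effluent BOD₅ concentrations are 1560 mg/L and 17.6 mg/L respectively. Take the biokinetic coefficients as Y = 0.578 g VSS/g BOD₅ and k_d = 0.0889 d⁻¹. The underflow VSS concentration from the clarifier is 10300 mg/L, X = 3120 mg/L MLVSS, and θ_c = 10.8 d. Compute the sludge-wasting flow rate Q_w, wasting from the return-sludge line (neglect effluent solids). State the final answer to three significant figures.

Q_w ≈ 6.49 m³/d

Rearranging the biomass balance for a CMAS with decay, V = Y·Q·ΔS·θ_c / [X·(1+k_d θ_c)] = 0.578 × 147 × (1560 − 17.6) × 10.8 / [3120 × (1 + 0.0889 × 10.8)] = 1.42×10^6 / 6116 = 231.4 m³.
Q_w = (V·X)/(θ_c X_r) = 231.4 × 3120 / (10.8 × 10300) = 6.491 m³/d.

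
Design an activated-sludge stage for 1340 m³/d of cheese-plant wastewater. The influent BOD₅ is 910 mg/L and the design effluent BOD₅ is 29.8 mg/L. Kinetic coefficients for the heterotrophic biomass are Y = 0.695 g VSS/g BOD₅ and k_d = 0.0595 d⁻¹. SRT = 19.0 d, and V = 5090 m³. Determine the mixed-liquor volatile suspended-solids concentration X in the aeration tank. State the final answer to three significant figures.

X ≈ 1440 mg/L

Solving the biomass balance for X: X = Y Q (S₀−S) θ_c / [V (1+k_d θ_c)] = 0.695 × 1340 × (910 − 29.8) × 19.0 / [5090 × (1 + 0.0595 × 19.0)] = 1436 mg/L.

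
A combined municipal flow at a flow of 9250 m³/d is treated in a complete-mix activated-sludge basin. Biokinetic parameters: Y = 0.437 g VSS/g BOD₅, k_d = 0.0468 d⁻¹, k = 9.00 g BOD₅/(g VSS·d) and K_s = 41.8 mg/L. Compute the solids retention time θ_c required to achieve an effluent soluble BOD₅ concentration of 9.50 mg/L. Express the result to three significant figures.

From 1/θ_c = Y·k·S/(K_s + S) − k_d: Y·k·S/(K_s+S) = 0.437 × 9.00 × 9.50 / (41.8 + 9.50) = 0.7283 d⁻¹.
1/θ_c = 0.7283 − 0.0468 = 0.6815 d⁻¹, so θ_c = 1.467 d.

θ_c ≈ 1.47 d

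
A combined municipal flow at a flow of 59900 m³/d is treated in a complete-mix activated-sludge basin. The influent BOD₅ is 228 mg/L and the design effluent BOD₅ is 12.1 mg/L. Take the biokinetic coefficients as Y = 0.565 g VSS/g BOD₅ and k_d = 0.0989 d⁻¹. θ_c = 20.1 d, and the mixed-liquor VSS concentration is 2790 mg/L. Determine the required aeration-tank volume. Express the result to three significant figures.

Steady-state biomass mass balance: V·X·(1 + k_d·θ_c) = Y·Q·(S₀ − S)·θ_c, so V = 0.565 × 59900 × (228 − 12.1) × 20.1 / [2790 × (1 + 0.0989 × 20.1)] = 1.47×10^8 / 8336 = 17618 m³.

V ≈ 17600 m³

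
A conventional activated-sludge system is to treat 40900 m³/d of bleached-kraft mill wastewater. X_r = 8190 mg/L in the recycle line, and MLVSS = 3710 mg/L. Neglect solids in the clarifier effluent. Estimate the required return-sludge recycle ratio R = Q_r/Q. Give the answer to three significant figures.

Solids balance on the clarifier gives (1+R)X = R·X_r, so R = X/(X_r − X) = 3710 / (8190 − 3710) = 0.8281.

R ≈ 0.828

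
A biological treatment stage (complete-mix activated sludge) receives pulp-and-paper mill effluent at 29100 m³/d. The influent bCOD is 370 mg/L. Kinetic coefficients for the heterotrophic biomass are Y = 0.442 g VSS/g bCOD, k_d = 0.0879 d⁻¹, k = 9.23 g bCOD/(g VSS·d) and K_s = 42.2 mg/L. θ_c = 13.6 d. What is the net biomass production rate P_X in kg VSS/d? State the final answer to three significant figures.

Effluent substrate depends only on kinetics and SRT: S = K_s(1 + k_d θ_c) / [θ_c(Yk − k_d) − 1] = 42.2 × (1 + 0.0879 × 13.6) / [13.6 × (0.442 × 9.23 − 0.0879) − 1] = 92.65 / 53.29 = 1.739 mg/L.
Y_obs = Y / (1 + k_d θ_c) = 0.442 / (1 + 0.0879 × 13.6) = 0.442 / 2.195 = 0.2013.
ΔS = 370 − 1.74 = 368.3 mg/L, so the substrate removal rate is 29100 × 368.3/1000 = 10716 kg bCOD/d.
P_X = Y_obs · Q(S₀ − S) = 0.2013 × 10716 = 2157 kg VSS/d.

P_X ≈ 2160 kg VSS/d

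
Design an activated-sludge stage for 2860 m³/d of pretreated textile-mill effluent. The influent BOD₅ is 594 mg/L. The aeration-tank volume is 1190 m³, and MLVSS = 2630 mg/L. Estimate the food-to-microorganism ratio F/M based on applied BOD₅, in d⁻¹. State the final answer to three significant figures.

F/M = Q·S₀ / (V·X) = 2860 × 594 / (1190 × 2630) = 0.5428 g BOD₅·(g VSS·d)⁻¹.

F/M ≈ 0.543 d⁻¹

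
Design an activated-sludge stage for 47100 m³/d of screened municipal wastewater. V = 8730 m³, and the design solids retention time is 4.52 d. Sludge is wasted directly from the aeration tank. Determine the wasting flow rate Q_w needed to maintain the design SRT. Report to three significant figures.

Q_w ≈ 1930 m³/d

Wasting from the aeration tank: Q_w = V / θ_c = 8730 / 4.52 = 1931 m³/d.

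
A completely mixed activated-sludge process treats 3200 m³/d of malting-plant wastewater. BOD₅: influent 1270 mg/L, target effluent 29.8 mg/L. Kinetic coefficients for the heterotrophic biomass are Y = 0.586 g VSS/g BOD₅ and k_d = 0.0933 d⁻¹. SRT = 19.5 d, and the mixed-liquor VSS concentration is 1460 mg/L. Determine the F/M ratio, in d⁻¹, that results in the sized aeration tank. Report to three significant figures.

F/M ≈ 0.253 d⁻¹

Rearranging the biomass balance for a CMAS with decay, V = Y·Q·ΔS·θ_c / [X·(1+k_d θ_c)] = 0.586 × 3200 × (1270 − 29.8) × 19.5 / [1460 × (1 + 0.0933 × 19.5)] = 4.53×10^7 / 4116 = 11017 m³.
Food-to-microorganism ratio F/M = Q S₀ / (V X) = 3200 × 1270 / (11017 × 1460) = 0.2527 d⁻¹.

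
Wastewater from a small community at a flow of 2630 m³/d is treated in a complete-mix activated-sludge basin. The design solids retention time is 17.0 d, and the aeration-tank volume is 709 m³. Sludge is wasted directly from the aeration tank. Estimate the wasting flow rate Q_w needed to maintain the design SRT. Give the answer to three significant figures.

Wasting from the aeration tank: Q_w = V / θ_c = 709.0 / 17.0 = 41.71 m³/d.

Q_w ≈ 41.7 m³/d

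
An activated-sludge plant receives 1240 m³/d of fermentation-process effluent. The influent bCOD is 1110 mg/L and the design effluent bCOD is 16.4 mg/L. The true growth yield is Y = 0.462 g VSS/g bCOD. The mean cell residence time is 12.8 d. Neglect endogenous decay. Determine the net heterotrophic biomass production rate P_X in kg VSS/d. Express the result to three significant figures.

P_X ≈ 627 kg VSS/d

Since k_d ≈ 0, Y_obs = Y = 0.462 g VSS/g bCOD.
Mass of bCOD removed per day: Q(S₀ − S) = 1240 × 1094 g/m³ = 1356 kg/d.
Biomass produced: P_X = Y_obs·Q·ΔS = 0.4620 × 1356 ≈ 626.5 kg VSS/d.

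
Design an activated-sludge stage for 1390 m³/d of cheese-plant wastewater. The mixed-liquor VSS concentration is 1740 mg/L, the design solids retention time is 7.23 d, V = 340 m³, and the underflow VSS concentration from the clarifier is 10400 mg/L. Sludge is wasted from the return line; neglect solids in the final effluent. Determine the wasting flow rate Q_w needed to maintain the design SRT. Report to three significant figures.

Wasting from the return line (neglecting effluent solids): Q_w = V·X / (θ_c·X_r) = 340.0 × 1740 / (7.23 × 10400) = 7.868 m³/d.

Q_w ≈ 7.87 m³/d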